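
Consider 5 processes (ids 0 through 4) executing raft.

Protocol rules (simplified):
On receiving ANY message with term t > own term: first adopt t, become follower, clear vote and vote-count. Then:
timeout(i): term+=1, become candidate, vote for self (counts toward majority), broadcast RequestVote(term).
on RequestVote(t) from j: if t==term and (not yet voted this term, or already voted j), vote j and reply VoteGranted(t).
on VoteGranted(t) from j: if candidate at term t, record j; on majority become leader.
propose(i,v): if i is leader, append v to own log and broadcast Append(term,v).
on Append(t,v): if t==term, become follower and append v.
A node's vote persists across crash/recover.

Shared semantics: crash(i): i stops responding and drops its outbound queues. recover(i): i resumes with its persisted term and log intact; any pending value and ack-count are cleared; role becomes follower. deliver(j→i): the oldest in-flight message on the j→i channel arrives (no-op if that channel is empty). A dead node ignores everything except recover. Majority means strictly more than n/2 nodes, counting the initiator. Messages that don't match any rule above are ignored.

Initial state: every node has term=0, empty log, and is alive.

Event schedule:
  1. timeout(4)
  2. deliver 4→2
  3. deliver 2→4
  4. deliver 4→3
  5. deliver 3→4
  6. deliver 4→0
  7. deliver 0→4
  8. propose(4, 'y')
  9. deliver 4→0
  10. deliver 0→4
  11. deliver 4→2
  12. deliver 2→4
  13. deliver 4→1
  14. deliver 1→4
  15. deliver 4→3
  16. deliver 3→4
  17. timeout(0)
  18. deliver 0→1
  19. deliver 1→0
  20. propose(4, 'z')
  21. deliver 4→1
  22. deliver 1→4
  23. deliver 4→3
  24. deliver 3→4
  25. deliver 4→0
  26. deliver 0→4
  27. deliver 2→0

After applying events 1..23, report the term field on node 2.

after 1 — timeout(4): n4:cand/t1/[-]
after 2 — deliver 4→2: n2:foll/t1/[-]
after 3 — deliver 2→4: ·
after 4 — deliver 4→3: n3:foll/t1/[-]
after 5 — deliver 3→4: n4:lead/t1/[-]
after 6 — deliver 4→0: n0:foll/t1/[-]
after 7 — deliver 0→4: ·
after 8 — propose(4,'y'): n4:lead/t1/[y]
after 9 — deliver 4→0: n0:foll/t1/[y]
after 10 — deliver 0→4: ·
after 11 — deliver 4→2: n2:foll/t1/[y]
after 12 — deliver 2→4: ·
after 13 — deliver 4→1: n1:foll/t1/[-]
after 14 — deliver 1→4: ·
after 15 — deliver 4→3: n3:foll/t1/[y]
after 16 — deliver 3→4: ·
after 17 — timeout(0): n0:cand/t2/[y]
after 18 — deliver 0→1: n1:foll/t2/[-]
after 19 — deliver 1→0: ·
after 20 — propose(4,'z'): n4:lead/t1/[y,z]
after 21 — deliver 4→1: ·
after 22 — deliver 1→4: ·
after 23 — deliver 4→3: n3:foll/t1/[y,z]

1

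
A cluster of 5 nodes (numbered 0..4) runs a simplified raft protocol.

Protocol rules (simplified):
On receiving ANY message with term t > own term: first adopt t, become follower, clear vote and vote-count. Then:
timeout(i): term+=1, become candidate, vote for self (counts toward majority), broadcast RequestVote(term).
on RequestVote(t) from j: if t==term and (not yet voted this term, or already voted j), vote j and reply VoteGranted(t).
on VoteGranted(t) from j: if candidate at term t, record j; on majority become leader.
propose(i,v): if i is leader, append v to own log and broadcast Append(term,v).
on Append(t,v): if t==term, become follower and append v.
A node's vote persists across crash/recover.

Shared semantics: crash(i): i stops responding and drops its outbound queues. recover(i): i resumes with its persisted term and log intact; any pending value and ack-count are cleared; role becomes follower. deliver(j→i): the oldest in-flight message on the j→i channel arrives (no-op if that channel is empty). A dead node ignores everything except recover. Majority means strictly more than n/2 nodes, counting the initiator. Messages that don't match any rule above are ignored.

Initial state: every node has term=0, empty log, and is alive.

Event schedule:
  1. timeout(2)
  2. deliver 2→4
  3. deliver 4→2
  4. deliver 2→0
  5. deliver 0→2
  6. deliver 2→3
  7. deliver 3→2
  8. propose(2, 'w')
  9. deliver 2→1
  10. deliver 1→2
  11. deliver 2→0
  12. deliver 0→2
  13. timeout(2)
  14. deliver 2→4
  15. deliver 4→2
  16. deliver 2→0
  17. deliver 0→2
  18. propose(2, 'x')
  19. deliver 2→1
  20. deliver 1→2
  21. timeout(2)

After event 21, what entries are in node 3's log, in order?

e1 timeout(2): 2[cand,t=1,-]
e2 deliver 2→4: 4[foll,t=1,-]
e3 deliver 4→2: ·
e4 deliver 2→0: 0[foll,t=1,-]
e5 deliver 0→2: 2[lead,t=1,-]
e6 deliver 2→3: 3[foll,t=1,-]
e7 deliver 3→2: ·
e8 propose(2,'w'): 2[lead,t=1,w]
e9 deliver 2→1: 1[foll,t=1,-]
e10 deliver 1→2: ·
e11 deliver 2→0: 0[foll,t=1,w]
e12 deliver 0→2: ·
e13 timeout(2): 2[cand,t=2,w]
e14 deliver 2→4: 4[foll,t=1,w]
e15 deliver 4→2: ·
e16 deliver 2→0: 0[foll,t=2,w]
e17 deliver 0→2: ·
e18 propose(2,'x'): ·
e19 deliver 2→1: 1[foll,t=1,w]
e20 deliver 1→2: ·
e21 timeout(2): 2[cand,t=3,w]

empty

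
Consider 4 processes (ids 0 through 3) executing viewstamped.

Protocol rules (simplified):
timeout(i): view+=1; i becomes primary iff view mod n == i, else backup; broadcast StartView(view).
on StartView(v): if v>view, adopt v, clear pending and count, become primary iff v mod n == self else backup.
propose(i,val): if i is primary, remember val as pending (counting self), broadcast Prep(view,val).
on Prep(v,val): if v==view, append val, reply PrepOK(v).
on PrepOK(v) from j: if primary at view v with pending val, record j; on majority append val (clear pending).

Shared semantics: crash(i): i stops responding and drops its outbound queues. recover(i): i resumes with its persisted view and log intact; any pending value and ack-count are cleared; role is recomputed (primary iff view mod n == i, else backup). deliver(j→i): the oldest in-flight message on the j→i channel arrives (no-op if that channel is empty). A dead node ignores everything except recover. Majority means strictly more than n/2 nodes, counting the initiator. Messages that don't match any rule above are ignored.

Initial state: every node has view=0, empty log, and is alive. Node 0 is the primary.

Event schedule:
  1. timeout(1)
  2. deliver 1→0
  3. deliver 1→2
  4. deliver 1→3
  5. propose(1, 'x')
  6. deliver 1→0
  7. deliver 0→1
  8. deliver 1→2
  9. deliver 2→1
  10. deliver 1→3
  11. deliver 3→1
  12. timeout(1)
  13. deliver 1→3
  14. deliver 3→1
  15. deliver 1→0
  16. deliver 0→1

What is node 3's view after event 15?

e1 timeout(1): 1[prim,v=1,-]
e2 deliver 1→0: 0[back,v=1,-]
e3 deliver 1→2: 2[back,v=1,-]
e4 deliver 1→3: 3[back,v=1,-]
e5 propose(1,'x'): ·
e6 deliver 1→0: 0[back,v=1,x]
e7 deliver 0→1: ·
e8 deliver 1→2: 2[back,v=1,x]
e9 deliver 2→1: 1[prim,v=1,x]
e10 deliver 1→3: 3[back,v=1,x]
e11 deliver 3→1: ·
e12 timeout(1): 1[back,v=2,x]
e13 deliver 1→3: 3[back,v=2,x]
e14 deliver 3→1: ·
e15 deliver 1→0: 0[back,v=2,x]

2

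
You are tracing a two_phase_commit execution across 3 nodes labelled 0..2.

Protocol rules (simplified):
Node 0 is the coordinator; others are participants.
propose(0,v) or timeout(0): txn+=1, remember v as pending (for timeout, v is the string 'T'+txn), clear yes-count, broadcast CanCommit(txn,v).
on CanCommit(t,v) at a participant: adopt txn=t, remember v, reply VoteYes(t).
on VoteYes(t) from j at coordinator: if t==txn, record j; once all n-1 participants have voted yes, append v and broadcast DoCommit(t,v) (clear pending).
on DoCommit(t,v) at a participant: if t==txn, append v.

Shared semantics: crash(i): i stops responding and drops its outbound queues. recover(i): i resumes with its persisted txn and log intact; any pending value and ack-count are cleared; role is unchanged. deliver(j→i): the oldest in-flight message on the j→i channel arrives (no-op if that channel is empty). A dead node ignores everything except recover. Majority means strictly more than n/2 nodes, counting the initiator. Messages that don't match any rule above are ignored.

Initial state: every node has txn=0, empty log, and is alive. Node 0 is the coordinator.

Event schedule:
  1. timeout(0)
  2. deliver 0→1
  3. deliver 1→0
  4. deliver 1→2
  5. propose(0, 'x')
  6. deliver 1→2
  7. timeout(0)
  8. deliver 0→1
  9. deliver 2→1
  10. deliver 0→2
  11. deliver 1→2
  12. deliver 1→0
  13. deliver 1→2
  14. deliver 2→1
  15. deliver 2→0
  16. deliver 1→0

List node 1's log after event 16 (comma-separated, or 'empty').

1. timeout(0):  <0:coor t1 ->
2. deliver 0→1:  <1:part t1 ->
3. deliver 1→0:  nop
4. deliver 1→2:  nop
5. propose(0,'x'):  <0:coor t2 ->
6. deliver 1→2:  nop
7. timeout(0):  <0:coor t3 ->
8. deliver 0→1:  <1:part t2 ->
9. deliver 2→1:  nop
10. deliver 0→2:  <2:part t1 ->
11. deliver 1→2:  nop
12. deliver 1→0:  nop
13. deliver 1→2:  nop
14. deliver 2→1:  nop
15. deliver 2→0:  nop
16. deliver 1→0:  nop

empty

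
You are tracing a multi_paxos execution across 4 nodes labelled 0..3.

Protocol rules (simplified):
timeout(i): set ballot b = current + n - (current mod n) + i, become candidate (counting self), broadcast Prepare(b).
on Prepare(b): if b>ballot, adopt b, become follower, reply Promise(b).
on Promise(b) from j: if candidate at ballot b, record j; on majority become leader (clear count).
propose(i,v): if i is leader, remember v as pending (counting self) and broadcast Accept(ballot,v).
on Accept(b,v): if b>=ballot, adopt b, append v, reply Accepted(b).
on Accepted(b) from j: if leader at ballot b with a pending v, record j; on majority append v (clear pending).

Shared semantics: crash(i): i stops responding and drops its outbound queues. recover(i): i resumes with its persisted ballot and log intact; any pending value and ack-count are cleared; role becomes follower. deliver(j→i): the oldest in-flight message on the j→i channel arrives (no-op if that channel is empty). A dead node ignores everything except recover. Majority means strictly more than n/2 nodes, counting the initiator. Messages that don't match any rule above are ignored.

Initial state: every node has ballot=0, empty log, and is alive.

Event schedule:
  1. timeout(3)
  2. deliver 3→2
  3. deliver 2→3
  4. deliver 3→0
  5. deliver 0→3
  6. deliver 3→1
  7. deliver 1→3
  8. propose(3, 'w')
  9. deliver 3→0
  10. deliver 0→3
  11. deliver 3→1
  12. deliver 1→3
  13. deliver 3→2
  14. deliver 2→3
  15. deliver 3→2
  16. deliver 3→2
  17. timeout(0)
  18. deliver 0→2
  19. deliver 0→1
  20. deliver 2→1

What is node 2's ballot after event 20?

[1] timeout(3) → N3(cand b7 [-])
[2] deliver 3→2 → N2(foll b7 [-])
[3] deliver 2→3 → ∅
[4] deliver 3→0 → N0(foll b7 [-])
[5] deliver 0→3 → N3(lead b7 [-])
[6] deliver 3→1 → N1(foll b7 [-])
[7] deliver 1→3 → ∅
[8] propose(3,'w') → ∅
[9] deliver 3→0 → N0(foll b7 [w])
[10] deliver 0→3 → ∅
[11] deliver 3→1 → N1(foll b7 [w])
[12] deliver 1→3 → N3(lead b7 [w])
[13] deliver 3→2 → N2(foll b7 [w])
[14] deliver 2→3 → ∅
[15] deliver 3→2 → ∅
[16] deliver 3→2 → ∅
[17] timeout(0) → N0(cand b8 [w])
[18] deliver 0→2 → N2(foll b8 [w])
[19] deliver 0→1 → N1(foll b8 [w])
[20] deliver 2→1 → ∅

8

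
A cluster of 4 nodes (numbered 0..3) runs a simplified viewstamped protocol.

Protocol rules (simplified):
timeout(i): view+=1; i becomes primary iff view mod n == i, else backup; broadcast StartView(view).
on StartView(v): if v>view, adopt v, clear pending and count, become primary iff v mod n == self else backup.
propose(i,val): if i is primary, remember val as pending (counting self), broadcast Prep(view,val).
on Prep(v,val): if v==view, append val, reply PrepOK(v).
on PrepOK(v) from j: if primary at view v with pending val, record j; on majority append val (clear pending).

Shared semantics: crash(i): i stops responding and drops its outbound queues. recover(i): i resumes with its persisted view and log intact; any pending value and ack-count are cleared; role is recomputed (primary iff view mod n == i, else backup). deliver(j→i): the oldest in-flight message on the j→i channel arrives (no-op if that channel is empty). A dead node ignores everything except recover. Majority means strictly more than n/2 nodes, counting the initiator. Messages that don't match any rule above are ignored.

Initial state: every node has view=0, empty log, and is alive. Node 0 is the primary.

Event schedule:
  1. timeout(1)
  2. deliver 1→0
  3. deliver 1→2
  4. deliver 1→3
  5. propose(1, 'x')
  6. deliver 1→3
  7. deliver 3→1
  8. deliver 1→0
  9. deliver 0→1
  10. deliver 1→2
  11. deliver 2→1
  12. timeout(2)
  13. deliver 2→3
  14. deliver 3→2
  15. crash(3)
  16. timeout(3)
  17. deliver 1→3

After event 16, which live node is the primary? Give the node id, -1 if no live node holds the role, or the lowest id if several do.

after 1 — timeout(1): n1:prim/v1/[-]
after 2 — deliver 1→0: n0:back/v1/[-]
after 3 — deliver 1→2: n2:back/v1/[-]
after 4 — deliver 1→3: n3:back/v1/[-]
after 5 — propose(1,'x'): ·
after 6 — deliver 1→3: n3:back/v1/[x]
after 7 — deliver 3→1: ·
after 8 — deliver 1→0: n0:back/v1/[x]
after 9 — deliver 0→1: n1:prim/v1/[x]
after 10 — deliver 1→2: n2:back/v1/[x]
after 11 — deliver 2→1: ·
after 12 — timeout(2): n2:prim/v2/[x]
after 13 — deliver 2→3: n3:back/v2/[x]
after 14 — deliver 3→2: ·
after 15 — crash(3): n3:✗back/v2/[x]
after 16 — timeout(3): ·

1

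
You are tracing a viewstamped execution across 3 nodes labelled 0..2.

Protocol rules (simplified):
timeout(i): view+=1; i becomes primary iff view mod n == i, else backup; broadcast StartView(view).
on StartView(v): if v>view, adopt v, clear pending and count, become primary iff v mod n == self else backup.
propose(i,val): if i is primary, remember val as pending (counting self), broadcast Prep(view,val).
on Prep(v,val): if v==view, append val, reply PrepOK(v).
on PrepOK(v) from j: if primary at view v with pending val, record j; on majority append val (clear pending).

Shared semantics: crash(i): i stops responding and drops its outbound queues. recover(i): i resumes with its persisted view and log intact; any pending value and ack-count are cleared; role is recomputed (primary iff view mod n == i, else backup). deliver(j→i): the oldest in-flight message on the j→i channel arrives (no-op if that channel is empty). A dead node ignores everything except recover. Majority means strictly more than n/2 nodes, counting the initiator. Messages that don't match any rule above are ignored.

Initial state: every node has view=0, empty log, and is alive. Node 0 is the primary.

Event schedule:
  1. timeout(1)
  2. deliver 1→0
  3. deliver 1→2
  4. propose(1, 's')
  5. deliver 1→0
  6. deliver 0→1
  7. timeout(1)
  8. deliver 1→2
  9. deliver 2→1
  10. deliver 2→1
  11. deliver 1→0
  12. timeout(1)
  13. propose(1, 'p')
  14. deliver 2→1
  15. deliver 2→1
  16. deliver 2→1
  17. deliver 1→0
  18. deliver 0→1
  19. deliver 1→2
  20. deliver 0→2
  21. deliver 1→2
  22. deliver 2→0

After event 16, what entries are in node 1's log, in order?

s

after 1 — timeout(1): n1:prim/v1/[-]
after 2 — deliver 1→0: n0:back/v1/[-]
after 3 — deliver 1→2: n2:back/v1/[-]
after 4 — propose(1,'s'): ·
after 5 — deliver 1→0: n0:back/v1/[s]
after 6 — deliver 0→1: n1:prim/v1/[s]
after 7 — timeout(1): n1:back/v2/[s]
after 8 — deliver 1→2: n2:back/v1/[s]
after 9 — deliver 2→1: ·
after 10 — deliver 2→1: ·
after 11 — deliver 1→0: n0:back/v2/[s]
after 12 — timeout(1): n1:back/v3/[s]
after 13 — propose(1,'p'): ·
after 14 — deliver 2→1: ·
after 15 — deliver 2→1: ·
after 16 — deliver 2→1: ·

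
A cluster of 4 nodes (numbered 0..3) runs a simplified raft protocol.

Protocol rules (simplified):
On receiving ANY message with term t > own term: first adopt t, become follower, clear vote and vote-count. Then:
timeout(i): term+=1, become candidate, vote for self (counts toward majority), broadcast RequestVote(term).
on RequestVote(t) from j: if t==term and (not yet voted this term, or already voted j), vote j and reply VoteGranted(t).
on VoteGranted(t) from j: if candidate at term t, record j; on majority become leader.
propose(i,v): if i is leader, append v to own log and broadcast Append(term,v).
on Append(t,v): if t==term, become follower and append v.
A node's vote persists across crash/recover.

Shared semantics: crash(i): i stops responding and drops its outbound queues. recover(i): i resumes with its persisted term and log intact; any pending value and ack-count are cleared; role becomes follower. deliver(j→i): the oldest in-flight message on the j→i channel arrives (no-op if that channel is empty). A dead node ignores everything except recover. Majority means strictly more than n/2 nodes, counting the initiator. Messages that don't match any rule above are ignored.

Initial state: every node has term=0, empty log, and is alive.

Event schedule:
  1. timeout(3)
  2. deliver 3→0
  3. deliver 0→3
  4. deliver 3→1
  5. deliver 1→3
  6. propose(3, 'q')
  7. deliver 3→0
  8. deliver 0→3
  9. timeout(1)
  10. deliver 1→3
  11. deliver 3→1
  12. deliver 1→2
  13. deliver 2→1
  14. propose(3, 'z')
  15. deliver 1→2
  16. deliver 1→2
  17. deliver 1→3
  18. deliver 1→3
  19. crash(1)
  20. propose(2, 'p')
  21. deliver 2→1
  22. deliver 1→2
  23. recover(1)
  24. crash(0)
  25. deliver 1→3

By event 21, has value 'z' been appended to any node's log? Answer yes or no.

e1 timeout(3): 3[cand,t=1,-]
e2 deliver 3→0: 0[foll,t=1,-]
e3 deliver 0→3: ·
e4 deliver 3→1: 1[foll,t=1,-]
e5 deliver 1→3: 3[lead,t=1,-]
e6 propose(3,'q'): 3[lead,t=1,q]
e7 deliver 3→0: 0[foll,t=1,q]
e8 deliver 0→3: ·
e9 timeout(1): 1[cand,t=2,-]
e10 deliver 1→3: 3[foll,t=2,q]
e11 deliver 3→1: ·
e12 deliver 1→2: 2[foll,t=2,-]
e13 deliver 2→1: ·
e14 propose(3,'z'): ·
e15 deliver 1→2: ·
e16 deliver 1→2: ·
e17 deliver 1→3: ·
e18 deliver 1→3: ·
e19 crash(1): 1[✗cand,t=2,-]
e20 propose(2,'p'): ·
e21 deliver 2→1: ·

no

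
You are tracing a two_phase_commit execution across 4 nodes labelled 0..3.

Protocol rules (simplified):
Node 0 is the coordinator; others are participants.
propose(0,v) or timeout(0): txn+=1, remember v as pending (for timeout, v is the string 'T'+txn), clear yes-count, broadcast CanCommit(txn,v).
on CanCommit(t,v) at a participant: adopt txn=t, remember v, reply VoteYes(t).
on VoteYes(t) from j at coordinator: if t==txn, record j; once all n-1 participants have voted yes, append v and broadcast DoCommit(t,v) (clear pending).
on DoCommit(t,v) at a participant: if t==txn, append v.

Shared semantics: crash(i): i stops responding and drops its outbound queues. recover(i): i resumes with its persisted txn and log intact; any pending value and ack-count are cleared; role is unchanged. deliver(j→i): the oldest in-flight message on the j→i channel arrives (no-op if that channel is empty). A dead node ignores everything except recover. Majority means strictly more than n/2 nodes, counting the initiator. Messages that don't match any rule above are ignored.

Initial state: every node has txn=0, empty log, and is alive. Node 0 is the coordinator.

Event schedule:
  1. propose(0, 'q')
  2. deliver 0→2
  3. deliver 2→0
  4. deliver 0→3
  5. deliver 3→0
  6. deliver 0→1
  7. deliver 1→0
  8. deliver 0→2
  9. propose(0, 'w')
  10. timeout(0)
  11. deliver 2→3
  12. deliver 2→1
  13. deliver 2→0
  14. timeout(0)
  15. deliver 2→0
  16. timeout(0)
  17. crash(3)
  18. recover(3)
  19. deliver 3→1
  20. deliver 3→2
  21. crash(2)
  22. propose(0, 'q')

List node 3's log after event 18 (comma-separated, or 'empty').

empty

1. propose(0,'q'):  <0:coor t1 ->
2. deliver 0→2:  <2:part t1 ->
3. deliver 2→0:  nop
4. deliver 0→3:  <3:part t1 ->
5. deliver 3→0:  nop
6. deliver 0→1:  <1:part t1 ->
7. deliver 1→0:  <0:coor t1 q>
8. deliver 0→2:  <2:part t1 q>
9. propose(0,'w'):  <0:coor t2 q>
10. timeout(0):  <0:coor t3 q>
11. deliver 2→3:  nop
12. deliver 2→1:  nop
13. deliver 2→0:  nop
14. timeout(0):  <0:coor t4 q>
15. deliver 2→0:  nop
16. timeout(0):  <0:coor t5 q>
17. crash(3):  <3:✗part t1 ->
18. recover(3):  <3:part t1 ->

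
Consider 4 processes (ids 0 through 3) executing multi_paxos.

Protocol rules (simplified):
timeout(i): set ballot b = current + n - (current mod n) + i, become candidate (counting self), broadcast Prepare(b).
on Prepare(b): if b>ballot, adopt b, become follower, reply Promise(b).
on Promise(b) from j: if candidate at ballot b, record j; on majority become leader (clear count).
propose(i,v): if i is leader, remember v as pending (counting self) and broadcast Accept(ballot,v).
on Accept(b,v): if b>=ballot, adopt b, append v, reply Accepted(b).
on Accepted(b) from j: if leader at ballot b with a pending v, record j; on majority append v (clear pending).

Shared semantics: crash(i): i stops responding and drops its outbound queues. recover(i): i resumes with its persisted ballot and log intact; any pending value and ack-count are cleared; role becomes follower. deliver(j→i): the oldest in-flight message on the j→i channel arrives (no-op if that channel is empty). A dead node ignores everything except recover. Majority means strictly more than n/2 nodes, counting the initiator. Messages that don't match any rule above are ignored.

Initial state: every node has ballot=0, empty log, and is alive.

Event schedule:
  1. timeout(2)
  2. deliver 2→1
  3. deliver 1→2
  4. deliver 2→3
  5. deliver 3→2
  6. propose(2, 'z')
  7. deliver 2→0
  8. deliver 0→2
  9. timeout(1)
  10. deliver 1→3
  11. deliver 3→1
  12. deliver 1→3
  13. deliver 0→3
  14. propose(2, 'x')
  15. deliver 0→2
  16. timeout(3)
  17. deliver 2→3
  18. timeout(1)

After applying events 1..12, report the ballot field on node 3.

after 1 — timeout(2): n2:cand/b6/[-]
after 2 — deliver 2→1: n1:foll/b6/[-]
after 3 — deliver 1→2: ·
after 4 — deliver 2→3: n3:foll/b6/[-]
after 5 — deliver 3→2: n2:lead/b6/[-]
after 6 — propose(2,'z'): ·
after 7 — deliver 2→0: n0:foll/b6/[-]
after 8 — deliver 0→2: ·
after 9 — timeout(1): n1:cand/b9/[-]
after 10 — deliver 1→3: n3:foll/b9/[-]
after 11 — deliver 3→1: ·
after 12 — deliver 1→3: ·

9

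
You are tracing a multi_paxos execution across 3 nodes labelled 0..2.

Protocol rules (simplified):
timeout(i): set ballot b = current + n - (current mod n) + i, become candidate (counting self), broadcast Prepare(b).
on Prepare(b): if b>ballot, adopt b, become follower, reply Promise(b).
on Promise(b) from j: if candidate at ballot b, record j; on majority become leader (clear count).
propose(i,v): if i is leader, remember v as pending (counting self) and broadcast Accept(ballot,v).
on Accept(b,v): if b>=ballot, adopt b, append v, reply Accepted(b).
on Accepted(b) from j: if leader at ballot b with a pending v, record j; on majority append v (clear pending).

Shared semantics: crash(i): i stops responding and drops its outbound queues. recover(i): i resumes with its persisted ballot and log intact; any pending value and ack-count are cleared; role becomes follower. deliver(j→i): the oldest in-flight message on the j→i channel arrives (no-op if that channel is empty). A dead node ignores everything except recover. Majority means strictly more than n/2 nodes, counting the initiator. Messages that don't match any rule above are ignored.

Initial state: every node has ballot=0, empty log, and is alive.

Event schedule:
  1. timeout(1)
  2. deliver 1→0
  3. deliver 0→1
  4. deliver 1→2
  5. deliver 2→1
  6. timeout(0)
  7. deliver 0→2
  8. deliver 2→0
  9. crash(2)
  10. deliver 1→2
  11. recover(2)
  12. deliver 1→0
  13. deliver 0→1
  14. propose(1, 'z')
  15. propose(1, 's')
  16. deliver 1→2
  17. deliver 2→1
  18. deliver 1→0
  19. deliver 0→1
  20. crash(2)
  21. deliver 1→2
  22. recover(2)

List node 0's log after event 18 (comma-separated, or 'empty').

e1 timeout(1): 1[cand,b=4,-]
e2 deliver 1→0: 0[foll,b=4,-]
e3 deliver 0→1: 1[lead,b=4,-]
e4 deliver 1→2: 2[foll,b=4,-]
e5 deliver 2→1: ·
e6 timeout(0): 0[cand,b=6,-]
e7 deliver 0→2: 2[foll,b=6,-]
e8 deliver 2→0: 0[lead,b=6,-]
e9 crash(2): 2[✗foll,b=6,-]
e10 deliver 1→2: ·
e11 recover(2): 2[foll,b=6,-]
e12 deliver 1→0: ·
e13 deliver 0→1: 1[foll,b=6,-]
e14 propose(1,'z'): ·
e15 propose(1,'s'): ·
e16 deliver 1→2: ·
e17 deliver 2→1: ·
e18 deliver 1→0: ·

empty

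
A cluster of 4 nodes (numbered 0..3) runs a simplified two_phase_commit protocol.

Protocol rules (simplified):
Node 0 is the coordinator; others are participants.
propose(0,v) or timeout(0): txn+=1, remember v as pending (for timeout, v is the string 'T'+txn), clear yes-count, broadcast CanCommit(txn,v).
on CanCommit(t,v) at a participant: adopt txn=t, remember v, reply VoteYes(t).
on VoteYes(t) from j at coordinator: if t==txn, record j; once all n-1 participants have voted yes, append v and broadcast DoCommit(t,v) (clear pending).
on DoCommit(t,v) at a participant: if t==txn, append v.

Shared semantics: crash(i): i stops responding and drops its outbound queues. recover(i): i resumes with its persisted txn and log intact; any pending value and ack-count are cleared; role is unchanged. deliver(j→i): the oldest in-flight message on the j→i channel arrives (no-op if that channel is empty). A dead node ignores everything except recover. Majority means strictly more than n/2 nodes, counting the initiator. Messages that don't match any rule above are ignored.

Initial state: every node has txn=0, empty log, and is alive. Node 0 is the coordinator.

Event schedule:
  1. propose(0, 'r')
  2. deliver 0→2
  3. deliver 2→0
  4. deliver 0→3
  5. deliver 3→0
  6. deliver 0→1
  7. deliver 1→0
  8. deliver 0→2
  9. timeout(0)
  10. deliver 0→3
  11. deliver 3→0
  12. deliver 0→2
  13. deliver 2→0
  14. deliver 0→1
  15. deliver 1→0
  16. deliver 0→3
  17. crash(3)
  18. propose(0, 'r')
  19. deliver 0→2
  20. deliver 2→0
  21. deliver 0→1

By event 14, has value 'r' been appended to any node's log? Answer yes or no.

yes

e1 propose(0,'r'): 0[coor,t=1,-]
e2 deliver 0→2: 2[part,t=1,-]
e3 deliver 2→0: ·
e4 deliver 0→3: 3[part,t=1,-]
e5 deliver 3→0: ·
e6 deliver 0→1: 1[part,t=1,-]
e7 deliver 1→0: 0[coor,t=1,r]
e8 deliver 0→2: 2[part,t=1,r]
e9 timeout(0): 0[coor,t=2,r]
e10 deliver 0→3: 3[part,t=1,r]
e11 deliver 3→0: ·
e12 deliver 0→2: 2[part,t=2,r]
e13 deliver 2→0: ·
e14 deliver 0→1: 1[part,t=1,r]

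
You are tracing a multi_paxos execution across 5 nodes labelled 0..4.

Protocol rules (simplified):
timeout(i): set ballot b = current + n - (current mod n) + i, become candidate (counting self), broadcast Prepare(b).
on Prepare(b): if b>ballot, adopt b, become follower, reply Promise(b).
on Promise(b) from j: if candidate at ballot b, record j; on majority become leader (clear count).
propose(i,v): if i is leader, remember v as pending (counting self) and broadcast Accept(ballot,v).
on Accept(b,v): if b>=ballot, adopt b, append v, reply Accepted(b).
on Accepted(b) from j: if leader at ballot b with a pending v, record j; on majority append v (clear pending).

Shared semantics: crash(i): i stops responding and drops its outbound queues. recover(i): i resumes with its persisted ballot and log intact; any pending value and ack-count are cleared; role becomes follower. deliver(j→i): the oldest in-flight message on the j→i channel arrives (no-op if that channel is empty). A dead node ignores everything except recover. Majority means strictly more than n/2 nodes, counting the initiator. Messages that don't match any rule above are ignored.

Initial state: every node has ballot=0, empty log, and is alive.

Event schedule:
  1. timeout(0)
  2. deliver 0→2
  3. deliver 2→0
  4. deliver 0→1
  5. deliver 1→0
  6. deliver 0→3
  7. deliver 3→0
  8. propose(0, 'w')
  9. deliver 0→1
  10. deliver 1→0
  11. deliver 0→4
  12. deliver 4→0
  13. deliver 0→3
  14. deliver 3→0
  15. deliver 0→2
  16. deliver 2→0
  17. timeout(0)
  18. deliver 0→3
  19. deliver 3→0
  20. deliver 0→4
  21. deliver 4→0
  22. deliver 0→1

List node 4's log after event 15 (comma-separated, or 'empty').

empty

step 1 timeout(0): 0={cand,b=5,log=-}
step 2 deliver 0→2: 2={foll,b=5,log=-}
step 3 deliver 2→0: —
step 4 deliver 0→1: 1={foll,b=5,log=-}
step 5 deliver 1→0: 0={lead,b=5,log=-}
step 6 deliver 0→3: 3={foll,b=5,log=-}
step 7 deliver 3→0: —
step 8 propose(0,'w'): —
step 9 deliver 0→1: 1={foll,b=5,log=w}
step 10 deliver 1→0: —
step 11 deliver 0→4: 4={foll,b=5,log=-}
step 12 deliver 4→0: —
step 13 deliver 0→3: 3={foll,b=5,log=w}
step 14 deliver 3→0: 0={lead,b=5,log=w}
step 15 deliver 0→2: 2={foll,b=5,log=w}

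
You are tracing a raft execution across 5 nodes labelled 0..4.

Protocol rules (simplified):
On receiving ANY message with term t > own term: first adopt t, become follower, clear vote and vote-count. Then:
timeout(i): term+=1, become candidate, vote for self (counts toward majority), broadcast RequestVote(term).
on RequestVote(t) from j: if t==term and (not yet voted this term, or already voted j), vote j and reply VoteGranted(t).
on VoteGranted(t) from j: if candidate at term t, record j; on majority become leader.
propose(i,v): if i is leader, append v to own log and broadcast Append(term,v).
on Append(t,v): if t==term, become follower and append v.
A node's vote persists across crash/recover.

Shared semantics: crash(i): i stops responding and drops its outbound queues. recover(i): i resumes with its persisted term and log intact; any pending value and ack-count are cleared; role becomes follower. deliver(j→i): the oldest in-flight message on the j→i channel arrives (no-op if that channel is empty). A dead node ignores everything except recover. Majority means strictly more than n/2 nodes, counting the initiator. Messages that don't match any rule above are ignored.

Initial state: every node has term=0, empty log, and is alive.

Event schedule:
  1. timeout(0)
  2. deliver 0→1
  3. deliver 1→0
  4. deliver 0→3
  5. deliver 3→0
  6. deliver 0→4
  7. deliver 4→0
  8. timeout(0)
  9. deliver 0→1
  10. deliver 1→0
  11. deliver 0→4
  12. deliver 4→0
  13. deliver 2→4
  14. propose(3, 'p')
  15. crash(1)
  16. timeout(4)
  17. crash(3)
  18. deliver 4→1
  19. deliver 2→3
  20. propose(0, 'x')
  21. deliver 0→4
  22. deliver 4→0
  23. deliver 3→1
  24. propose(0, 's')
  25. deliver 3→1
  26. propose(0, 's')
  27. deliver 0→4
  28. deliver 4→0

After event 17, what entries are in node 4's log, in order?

empty

after 1 — timeout(0): n0:cand/t1/[-]
after 2 — deliver 0→1: n1:foll/t1/[-]
after 3 — deliver 1→0: ·
after 4 — deliver 0→3: n3:foll/t1/[-]
after 5 — deliver 3→0: n0:lead/t1/[-]
after 6 — deliver 0→4: n4:foll/t1/[-]
after 7 — deliver 4→0: ·
after 8 — timeout(0): n0:cand/t2/[-]
after 9 — deliver 0→1: n1:foll/t2/[-]
after 10 — deliver 1→0: ·
after 11 — deliver 0→4: n4:foll/t2/[-]
after 12 — deliver 4→0: n0:lead/t2/[-]
after 13 — deliver 2→4: ·
after 14 — propose(3,'p'): ·
after 15 — crash(1): n1:✗foll/t2/[-]
after 16 — timeout(4): n4:cand/t3/[-]
after 17 — crash(3): n3:✗foll/t1/[-]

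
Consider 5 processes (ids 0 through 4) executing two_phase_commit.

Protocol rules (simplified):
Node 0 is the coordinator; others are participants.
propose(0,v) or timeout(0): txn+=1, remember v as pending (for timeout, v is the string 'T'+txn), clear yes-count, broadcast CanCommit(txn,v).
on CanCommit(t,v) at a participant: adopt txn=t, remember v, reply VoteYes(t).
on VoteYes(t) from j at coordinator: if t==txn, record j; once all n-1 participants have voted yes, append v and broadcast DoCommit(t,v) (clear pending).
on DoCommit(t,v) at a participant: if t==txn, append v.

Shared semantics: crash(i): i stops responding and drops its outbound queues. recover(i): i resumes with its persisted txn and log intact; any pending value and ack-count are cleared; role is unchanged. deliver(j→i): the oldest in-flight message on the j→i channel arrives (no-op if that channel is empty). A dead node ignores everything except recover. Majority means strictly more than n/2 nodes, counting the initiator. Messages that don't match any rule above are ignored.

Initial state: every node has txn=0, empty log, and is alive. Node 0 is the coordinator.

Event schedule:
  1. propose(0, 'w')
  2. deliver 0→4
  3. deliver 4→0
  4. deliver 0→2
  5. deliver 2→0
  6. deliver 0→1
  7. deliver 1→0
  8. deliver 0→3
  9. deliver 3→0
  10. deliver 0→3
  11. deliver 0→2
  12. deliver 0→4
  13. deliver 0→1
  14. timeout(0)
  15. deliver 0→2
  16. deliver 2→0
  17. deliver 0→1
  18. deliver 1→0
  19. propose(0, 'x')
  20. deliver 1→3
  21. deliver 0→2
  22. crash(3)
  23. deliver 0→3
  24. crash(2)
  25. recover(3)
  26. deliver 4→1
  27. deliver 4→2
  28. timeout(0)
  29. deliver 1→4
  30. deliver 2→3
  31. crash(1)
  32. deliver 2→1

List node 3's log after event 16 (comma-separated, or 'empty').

w

e1 propose(0,'w'): 0[coor,t=1,-]
e2 deliver 0→4: 4[part,t=1,-]
e3 deliver 4→0: ·
e4 deliver 0→2: 2[part,t=1,-]
e5 deliver 2→0: ·
e6 deliver 0→1: 1[part,t=1,-]
e7 deliver 1→0: ·
e8 deliver 0→3: 3[part,t=1,-]
e9 deliver 3→0: 0[coor,t=1,w]
e10 deliver 0→3: 3[part,t=1,w]
e11 deliver 0→2: 2[part,t=1,w]
e12 deliver 0→4: 4[part,t=1,w]
e13 deliver 0→1: 1[part,t=1,w]
e14 timeout(0): 0[coor,t=2,w]
e15 deliver 0→2: 2[part,t=2,w]
e16 deliver 2→0: ·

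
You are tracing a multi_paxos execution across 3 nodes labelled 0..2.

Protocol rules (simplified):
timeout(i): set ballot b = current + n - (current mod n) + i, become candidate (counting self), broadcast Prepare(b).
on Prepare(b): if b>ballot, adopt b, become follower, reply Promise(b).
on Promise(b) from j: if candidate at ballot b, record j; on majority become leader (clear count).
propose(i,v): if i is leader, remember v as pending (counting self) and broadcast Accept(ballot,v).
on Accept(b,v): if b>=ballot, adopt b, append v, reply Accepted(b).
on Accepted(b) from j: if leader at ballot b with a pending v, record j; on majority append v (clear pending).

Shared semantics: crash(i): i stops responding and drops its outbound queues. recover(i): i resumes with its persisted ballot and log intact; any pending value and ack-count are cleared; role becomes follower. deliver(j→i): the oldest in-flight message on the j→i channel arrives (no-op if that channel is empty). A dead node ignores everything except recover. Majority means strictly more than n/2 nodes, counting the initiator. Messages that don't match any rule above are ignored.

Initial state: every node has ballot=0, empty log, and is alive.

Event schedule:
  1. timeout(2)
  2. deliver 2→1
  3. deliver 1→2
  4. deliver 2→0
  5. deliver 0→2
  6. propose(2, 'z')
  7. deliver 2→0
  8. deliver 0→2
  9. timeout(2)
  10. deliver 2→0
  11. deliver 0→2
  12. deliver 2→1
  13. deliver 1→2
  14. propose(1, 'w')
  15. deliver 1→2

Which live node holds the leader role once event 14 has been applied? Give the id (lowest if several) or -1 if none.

e1 timeout(2): 2[cand,b=5,-]
e2 deliver 2→1: 1[foll,b=5,-]
e3 deliver 1→2: 2[lead,b=5,-]
e4 deliver 2→0: 0[foll,b=5,-]
e5 deliver 0→2: ·
e6 propose(2,'z'): ·
e7 deliver 2→0: 0[foll,b=5,z]
e8 deliver 0→2: 2[lead,b=5,z]
e9 timeout(2): 2[cand,b=8,z]
e10 deliver 2→0: 0[foll,b=8,z]
e11 deliver 0→2: 2[lead,b=8,z]
e12 deliver 2→1: 1[foll,b=5,z]
e13 deliver 1→2: ·
e14 propose(1,'w'): ·

2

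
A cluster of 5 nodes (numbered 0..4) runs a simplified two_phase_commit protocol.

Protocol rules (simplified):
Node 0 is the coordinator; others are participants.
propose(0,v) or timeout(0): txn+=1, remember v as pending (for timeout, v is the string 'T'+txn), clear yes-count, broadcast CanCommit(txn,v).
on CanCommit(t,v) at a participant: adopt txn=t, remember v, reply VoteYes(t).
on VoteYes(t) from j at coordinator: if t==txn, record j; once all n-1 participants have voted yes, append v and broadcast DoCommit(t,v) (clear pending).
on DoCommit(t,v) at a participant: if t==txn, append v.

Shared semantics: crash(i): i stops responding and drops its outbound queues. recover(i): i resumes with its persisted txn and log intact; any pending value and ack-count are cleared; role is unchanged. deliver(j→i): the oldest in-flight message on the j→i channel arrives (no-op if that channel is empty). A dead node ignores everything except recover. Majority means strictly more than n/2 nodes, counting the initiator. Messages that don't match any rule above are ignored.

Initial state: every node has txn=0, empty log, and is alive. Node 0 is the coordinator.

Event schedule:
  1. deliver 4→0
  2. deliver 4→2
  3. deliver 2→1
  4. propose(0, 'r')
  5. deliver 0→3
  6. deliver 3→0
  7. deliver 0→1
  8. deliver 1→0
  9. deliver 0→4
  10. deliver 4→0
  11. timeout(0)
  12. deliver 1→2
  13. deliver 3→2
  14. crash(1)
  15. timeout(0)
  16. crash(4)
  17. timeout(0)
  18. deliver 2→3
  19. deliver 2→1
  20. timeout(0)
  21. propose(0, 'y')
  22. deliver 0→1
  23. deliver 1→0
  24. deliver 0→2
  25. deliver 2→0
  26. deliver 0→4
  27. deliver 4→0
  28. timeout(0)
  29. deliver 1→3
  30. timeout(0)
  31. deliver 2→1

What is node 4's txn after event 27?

e1 deliver 4→0: ·
e2 deliver 4→2: ·
e3 deliver 2→1: ·
e4 propose(0,'r'): 0[coor,t=1,-]
e5 deliver 0→3: 3[part,t=1,-]
e6 deliver 3→0: ·
e7 deliver 0→1: 1[part,t=1,-]
e8 deliver 1→0: ·
e9 deliver 0→4: 4[part,t=1,-]
e10 deliver 4→0: ·
e11 timeout(0): 0[coor,t=2,-]
e12 deliver 1→2: ·
e13 deliver 3→2: ·
e14 crash(1): 1[✗part,t=1,-]
e15 timeout(0): 0[coor,t=3,-]
e16 crash(4): 4[✗part,t=1,-]
e17 timeout(0): 0[coor,t=4,-]
e18 deliver 2→3: ·
e19 deliver 2→1: ·
e20 timeout(0): 0[coor,t=5,-]
e21 propose(0,'y'): 0[coor,t=6,-]
e22 deliver 0→1: ·
e23 deliver 1→0: ·
e24 deliver 0→2: 2[part,t=1,-]
e25 deliver 2→0: ·
e26 deliver 0→4: ·
e27 deliver 4→0: ·

1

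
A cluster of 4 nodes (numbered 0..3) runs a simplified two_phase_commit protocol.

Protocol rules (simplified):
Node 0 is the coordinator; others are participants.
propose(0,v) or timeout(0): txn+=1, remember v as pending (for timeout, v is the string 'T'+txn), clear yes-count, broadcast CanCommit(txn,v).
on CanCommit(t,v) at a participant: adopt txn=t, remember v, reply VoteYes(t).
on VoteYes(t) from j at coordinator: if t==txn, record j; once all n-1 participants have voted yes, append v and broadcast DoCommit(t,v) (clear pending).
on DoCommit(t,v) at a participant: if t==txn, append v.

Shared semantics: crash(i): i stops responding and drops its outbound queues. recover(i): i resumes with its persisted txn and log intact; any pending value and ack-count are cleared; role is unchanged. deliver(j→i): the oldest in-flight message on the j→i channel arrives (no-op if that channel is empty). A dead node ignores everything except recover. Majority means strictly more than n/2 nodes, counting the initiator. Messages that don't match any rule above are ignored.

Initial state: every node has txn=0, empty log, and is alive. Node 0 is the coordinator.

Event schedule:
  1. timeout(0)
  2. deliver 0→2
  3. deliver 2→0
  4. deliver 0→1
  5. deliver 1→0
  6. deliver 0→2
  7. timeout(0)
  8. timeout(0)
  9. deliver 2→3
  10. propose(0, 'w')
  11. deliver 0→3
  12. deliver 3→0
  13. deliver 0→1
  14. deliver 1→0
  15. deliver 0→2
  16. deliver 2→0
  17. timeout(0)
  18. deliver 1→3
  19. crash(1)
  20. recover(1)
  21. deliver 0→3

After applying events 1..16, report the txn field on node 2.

2

step 1 timeout(0): 0={coor,t=1,log=-}
step 2 deliver 0→2: 2={part,t=1,log=-}
step 3 deliver 2→0: —
step 4 deliver 0→1: 1={part,t=1,log=-}
step 5 deliver 1→0: —
step 6 deliver 0→2: —
step 7 timeout(0): 0={coor,t=2,log=-}
step 8 timeout(0): 0={coor,t=3,log=-}
step 9 deliver 2→3: —
step 10 propose(0,'w'): 0={coor,t=4,log=-}
step 11 deliver 0→3: 3={part,t=1,log=-}
step 12 deliver 3→0: —
step 13 deliver 0→1: 1={part,t=2,log=-}
step 14 deliver 1→0: —
step 15 deliver 0→2: 2={part,t=2,log=-}
step 16 deliver 2→0: —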